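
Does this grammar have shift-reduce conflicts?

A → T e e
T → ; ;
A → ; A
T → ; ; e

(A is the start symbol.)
Yes — I6: [T → ; ; .] vs [A → . ; A]

Augment with A' → A and build the canonical LR(0) collection (I0 = CLOSURE({[A' → . A]}), then GOTO on every symbol after a dot until no new states appear). It has 9 states:
  I0: { [A → . ; A], [A → . T e e], [A' → . A], [T → . ; ; e], [T → . ; ;] }  — shift
  I1: { [A → . ; A], [A → . T e e], [A → ; . A], [T → . ; ; e], [T → . ; ;], [T → ; . ; e], [T → ; . ;] }  — shift
  I2: { [A' → A .] }  — accept
  I3: { [A → T . e e] }  — shift
  I4: { [A → T e . e] }  — shift
  I5: { [A → T e e .] }  — reduce
  I6: { [A → . ; A], [A → . T e e], [A → ; . A], [T → . ; ; e], [T → . ; ;], [T → ; . ; e], [T → ; . ;], [T → ; ; . e], [T → ; ; .] }  — shift, reduce
  I7: { [A → ; A .] }  — reduce
  I8: { [T → ; ; e .] }  — reduce

I6 contains reduce item [T → ; ; .] and shift items [A → . ; A], [T → . ; ;], [T → ; . ;], [T → . ; ; e], [T → ; . ; e], [T → ; ; . e] — shift-reduce conflict.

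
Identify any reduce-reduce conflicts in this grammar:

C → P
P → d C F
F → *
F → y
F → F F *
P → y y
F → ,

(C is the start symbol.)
Yes — I12: [F → * .] vs [F → F F * .]

A reduce-reduce conflict occurs when an LR(0) state has two complete items [A → α .] and [B → β .] — both call for a reduction, and with no lookahead the parser cannot choose between them.

Augment with C' → C and build the canonical LR(0) collection (I0 = CLOSURE({[C' → . C]}), then GOTO on every symbol after a dot until no new states appear). It has 13 states:
  I0: { [C → . P], [C' → . C], [P → . d C F], [P → . y y] }  — shift
  I1: { [C' → C .] }  — accept
  I2: { [C → P .] }  — reduce
  I3: { [C → . P], [P → . d C F], [P → . y y], [P → d . C F] }  — shift
  I4: { [P → y . y] }  — shift
  I5: { [P → y y .] }  — reduce
  I6: { [F → . *], [F → . ,], [F → . F F *], [F → . y], [P → d C . F] }  — shift
  I7: { [F → * .] }  — reduce
  I8: { [F → , .] }  — reduce
  I9: { [F → . *], [F → . ,], [F → . F F *], [F → . y], [F → F . F *], [P → d C F .] }  — shift, reduce
  I10: { [F → y .] }  — reduce
  I11: { [F → . *], [F → . ,], [F → . F F *], [F → . y], [F → F . F *], [F → F F . *] }  — shift
  I12: { [F → * .], [F → F F * .] }  — 2 reduces

I12 contains complete items [F → * .], [F → F F * .] — reduce-reduce conflict.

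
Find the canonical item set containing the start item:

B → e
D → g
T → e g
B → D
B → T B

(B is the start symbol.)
First, augment the grammar with B' → B
I₀ = CLOSURE({ [B' → . B] }):
  [B' → . B] has the dot before B: add [B → . e], [B → . D], [B → . T B]
  [B → . D] has the dot before D: add [D → . g]
  [B → . T B] has the dot before T: add [T → . e g]
No further items can be added.

I₀ = { [B → . D], [B → . T B], [B → . e], [B' → . B], [D → . g], [T → . e g] }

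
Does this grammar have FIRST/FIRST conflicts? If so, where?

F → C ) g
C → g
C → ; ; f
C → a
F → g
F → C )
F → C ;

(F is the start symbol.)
A FIRST/FIRST conflict occurs when two productions N → α and N → β for the same non-terminal have FIRST(α) ∩ FIRST(β) ≠ ∅ (with ε ∈ FIRST of a nullable right-hand side, so two nullable alternatives also conflict).

FIRST sets of the non-terminals at (or reachable through a nullable prefix from) the front of some alternative:
  FIRST(C) = { ';', 'a', 'g' }

Productions for F:
  F → C ) g: FIRST = { ';', 'a', 'g' }
  F → g: FIRST = { 'g' }
  F → C ): FIRST = { ';', 'a', 'g' }
  F → C ;: FIRST = { ';', 'a', 'g' }
Productions for C:
  C → g: FIRST = { 'g' }
  C → ; ; f: FIRST = { ';' }
  C → a: FIRST = { 'a' }

Conflict for F: F → C ) g and F → g
  Overlap: { 'g' }
Conflict for F: F → C ) g and F → C )
  Overlap: { ';', 'a', 'g' }
Conflict for F: F → C ) g and F → C ;
  Overlap: { ';', 'a', 'g' }
Conflict for F: F → g and F → C )
  Overlap: { 'g' }
Conflict for F: F → g and F → C ;
  Overlap: { 'g' }
Conflict for F: F → C ) and F → C ;
  Overlap: { ';', 'a', 'g' }

Answer: Yes. F → C ')' g / F → g on { 'g' }; F → C ')' g / F → C ')' on { ';', 'a', 'g' }; F → C ')' g / F → C ';' on { ';', 'a', 'g' }; F → g / F → C ')' on { 'g' }; F → g / F → C ';' on { 'g' }; F → C ')' / F → C ';' on { ';', 'a', 'g' }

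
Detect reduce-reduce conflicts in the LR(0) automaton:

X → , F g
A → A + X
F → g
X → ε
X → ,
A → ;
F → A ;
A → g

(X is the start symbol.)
Augment with X' → X and build the canonical LR(0) collection (I0 = CLOSURE({[X' → . X]}), then GOTO on every symbol after a dot until no new states appear). It has 11 states:
  I0: { [X → . , F g], [X → . ,], [X → .], [X' → . X] }  — shift, reduce
  I1: { [A → . ;], [A → . A + X], [A → . g], [F → . A ;], [F → . g], [X → , . F g], [X → , .] }  — shift, reduce
  I2: { [X' → X .] }  — accept
  I3: { [A → ; .] }  — reduce
  I4: { [A → A . + X], [F → A . ;] }  — shift
  I5: { [X → , F . g] }  — shift
  I6: { [A → g .], [F → g .] }  — 2 reduces
  I7: { [X → , F g .] }  — reduce
  I8: { [A → A + . X], [X → . , F g], [X → . ,], [X → .] }  — shift, reduce
  I9: { [F → A ; .] }  — reduce
  I10: { [A → A + X .] }  — reduce

I6 contains complete items [A → g .], [F → g .] — reduce-reduce conflict.

Answer: Yes — I6: [A → g .] vs [F → g .]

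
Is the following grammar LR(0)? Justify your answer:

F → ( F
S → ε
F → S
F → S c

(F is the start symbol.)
A grammar is LR(0) if no state in the canonical LR(0) collection has:
  - both a shift item (dot before a terminal) and a complete item (shift-reduce conflict), or
  - two or more complete items (reduce-reduce conflict; the accept item [F' → F .] counts as a complete item here).

Augment with F' → F and build the canonical LR(0) collection (I0 = CLOSURE({[F' → . F]}), then GOTO on every symbol after a dot until no new states appear). It has 6 states:
  I0: { [F → . ( F], [F → . S c], [F → . S], [F' → . F], [S → .] }  — shift, reduce
  I1: { [F → ( . F], [F → . ( F], [F → . S c], [F → . S], [S → .] }  — shift, reduce
  I2: { [F' → F .] }  — accept
  I3: { [F → S . c], [F → S .] }  — shift, reduce
  I4: { [F → S c .] }  — reduce
  I5: { [F → ( F .] }  — reduce

Conflict in state I0:
  Shift-reduce conflict between [S → .] and [F → . ( F]
So the grammar is NOT LR(0).

Answer: No. Shift-reduce conflict between [S → .] and [F → . ( F]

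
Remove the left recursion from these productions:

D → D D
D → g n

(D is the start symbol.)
D → g n D'
D' → D D'
D' → ε

D is directly left-recursive. The standard transformation for
  A → A α₁ | ... | A α_m | β₁ | ... | β_n
is
  A  → β₁ A' | ... | β_n A'
  A' → α₁ A' | ... | α_m A' | ε

D → g n becomes D → g n D'
D → D D becomes D' → D D'
Add D' → ε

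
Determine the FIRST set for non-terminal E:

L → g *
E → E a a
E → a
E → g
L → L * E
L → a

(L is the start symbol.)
To compute FIRST(E), examine every production with E on the left-hand side, reading each right-hand side left to right until a non-nullable symbol is reached.

From E → E a a:
  - E is the symbol being defined: contributes nothing new
    E is not nullable, so stop
From E → a:
  - a is a terminal: add 'a' and stop
From E → g:
  - g is a terminal: add 'g' and stop

Collecting: FIRST(E) = { 'a', 'g' }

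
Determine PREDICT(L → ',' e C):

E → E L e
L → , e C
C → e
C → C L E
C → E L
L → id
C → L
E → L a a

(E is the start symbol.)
{ ',' }

PREDICT(L → ',' e C) = (FIRST(RHS) \ {ε}) ∪ (FOLLOW(L) if ε ∈ FIRST(RHS), i.e. RHS ⇒* ε)
FIRST(',' e C) = { ',' }
ε ∉ FIRST(',' e C), so FOLLOW(L) is not added.
PREDICT(L → ',' e C) = { ',' }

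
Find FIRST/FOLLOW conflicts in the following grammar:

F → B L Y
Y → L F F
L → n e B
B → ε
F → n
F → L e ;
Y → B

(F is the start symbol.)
Yes. Y → L F F with FOLLOW(Y) on { 'n' }

A FIRST/FOLLOW conflict occurs when a non-terminal N has a nullable alternative N → β (β ⇒* ε) and another alternative N → α with FIRST(α) ∩ FOLLOW(N) ≠ ∅: on such a lookahead the parser cannot decide between expanding α and letting N vanish via β.

Nullable non-terminals: B, Y.
FIRST sets used below: FIRST(L) = { 'n' }, FIRST(B) = { ε }
B has a nullable alternative but only one production, so nothing to check.

Y: nullable alternative(s) Y → B; FOLLOW(Y) = { $, 'n' }
  Y → L F F: FIRST \ {ε} = { 'n' } — overlaps FOLLOW(Y) on { 'n' }: CONFLICT
  Y → B: FIRST \ {ε} = { } — this is the only nullable alternative, skip

F, L have no nullable alternative, so no FIRST/FOLLOW check is needed there.

So the grammar has 1 FIRST/FOLLOW conflict (marked CONFLICT above).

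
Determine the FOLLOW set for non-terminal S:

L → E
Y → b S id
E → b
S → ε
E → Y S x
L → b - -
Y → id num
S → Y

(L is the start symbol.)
{ 'id', 'x' }

To compute FOLLOW(S), find every occurrence of S on a right-hand side N → α S β: add FIRST(β) \ {ε}, and if β is empty or nullable also add FOLLOW(N). Iterate to a fixed point.

In Y → b S id: S is followed by id, add FIRST(id) \ {ε} = { 'id' }
In E → Y S x: S is followed by x, add FIRST(x) \ {ε} = { 'x' }

Taking the union: FOLLOW(S) = { 'id', 'x' }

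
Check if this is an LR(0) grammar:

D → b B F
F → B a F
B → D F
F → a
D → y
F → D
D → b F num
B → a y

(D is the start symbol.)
Augment with D' → D and build the canonical LR(0) collection (I0 = CLOSURE({[D' → . D]}), then GOTO on every symbol after a dot until no new states appear). It has 17 states:
  I0: { [D → . b B F], [D → . b F num], [D → . y], [D' → . D] }  — shift
  I1: { [D' → D .] }  — accept
  I2: { [B → . D F], [B → . a y], [D → . b B F], [D → . b F num], [D → . y], [D → b . B F], [D → b . F num], [F → . B a F], [F → . D], [F → . a] }  — shift
  I3: { [D → y .] }  — reduce
  I4: { [B → . D F], [B → . a y], [D → . b B F], [D → . b F num], [D → . y], [D → b B . F], [F → . B a F], [F → . D], [F → . a], [F → B . a F] }  — shift
  I5: { [B → . D F], [B → . a y], [B → D . F], [D → . b B F], [D → . b F num], [D → . y], [F → . B a F], [F → . D], [F → . a], [F → D .] }  — shift, reduce
  I6: { [D → b F . num] }  — shift
  I7: { [B → a . y], [F → a .] }  — shift, reduce
  I8: { [B → a y .] }  — reduce
  I9: { [D → b F num .] }  — reduce
  I10: { [F → B . a F] }  — shift
  I11: { [B → D F .] }  — reduce
  I12: { [B → . D F], [B → . a y], [D → . b B F], [D → . b F num], [D → . y], [F → . B a F], [F → . D], [F → . a], [F → B a . F] }  — shift
  I13: { [F → B a F .] }  — reduce
  I14: { [D → b B F .] }  — reduce
  I15: { [B → . D F], [B → . a y], [B → a . y], [D → . b B F], [D → . b F num], [D → . y], [F → . B a F], [F → . D], [F → . a], [F → B a . F], [F → a .] }  — shift, reduce
  I16: { [B → a y .], [D → y .] }  — 2 reduces

Conflict in state I5:
  Shift-reduce conflict between [F → D .] and [B → . a y]
So the grammar is NOT LR(0).

Answer: No. Shift-reduce conflict between [F → D .] and [B → . a y]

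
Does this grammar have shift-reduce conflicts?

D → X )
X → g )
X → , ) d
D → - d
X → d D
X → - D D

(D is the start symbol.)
Yes — I11: [D → - d .] vs [D → . - d]

A shift-reduce conflict occurs when an LR(0) state has both:
  - a complete (reduce) item [A → α .] (dot at the end), and
  - a shift item [B → β . c γ] (dot before a terminal).

Augment with D' → D and build the canonical LR(0) collection (I0 = CLOSURE({[D' → . D]}), then GOTO on every symbol after a dot until no new states appear). It has 15 states:
  I0: { [D → . - d], [D → . X )], [D' → . D], [X → . , ) d], [X → . - D D], [X → . d D], [X → . g )] }  — shift
  I1: { [X → , . ) d] }  — shift
  I2: { [D → - . d], [D → . - d], [D → . X )], [X → - . D D], [X → . , ) d], [X → . - D D], [X → . d D], [X → . g )] }  — shift
  I3: { [D' → D .] }  — accept
  I4: { [D → X . )] }  — shift
  I5: { [D → . - d], [D → . X )], [X → . , ) d], [X → . - D D], [X → . d D], [X → . g )], [X → d . D] }  — shift
  I6: { [X → g . )] }  — shift
  I7: { [X → g ) .] }  — reduce
  I8: { [X → d D .] }  — reduce
  I9: { [D → X ) .] }  — reduce
  I10: { [D → . - d], [D → . X )], [X → - D . D], [X → . , ) d], [X → . - D D], [X → . d D], [X → . g )] }  — shift
  I11: { [D → - d .], [D → . - d], [D → . X )], [X → . , ) d], [X → . - D D], [X → . d D], [X → . g )], [X → d . D] }  — shift, reduce
  I12: { [X → - D D .] }  — reduce
  I13: { [X → , ) . d] }  — shift
  I14: { [X → , ) d .] }  — reduce

I11 contains reduce item [D → - d .] and shift items [D → . - d], [X → . , ) d], [X → . - D D], [X → . d D], [X → . g )] — shift-reduce conflict.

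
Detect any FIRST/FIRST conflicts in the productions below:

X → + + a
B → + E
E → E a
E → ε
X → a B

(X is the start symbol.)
A FIRST/FIRST conflict occurs when two productions N → α and N → β for the same non-terminal have FIRST(α) ∩ FIRST(β) ≠ ∅ (with ε ∈ FIRST of a nullable right-hand side, so two nullable alternatives also conflict).

FIRST sets of the non-terminals at (or reachable through a nullable prefix from) the front of some alternative:
  FIRST(E) = { 'a', ε }

Productions for X:
  X → + + a: FIRST = { '+' }
  X → a B: FIRST = { 'a' }
Productions for E:
  E → E a: FIRST = { 'a' }
  E → ε: FIRST = { ε }
B has only one production, so no FIRST/FIRST conflict is possible there.

All alternatives of each non-terminal have pairwise disjoint FIRST sets.

Answer: No FIRST/FIRST conflicts.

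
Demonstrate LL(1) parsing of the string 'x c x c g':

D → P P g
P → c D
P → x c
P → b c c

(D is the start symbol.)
Stack is shown with the top on the left.

Stack      Input        Action
------------------------------
D $        x c x c g $  output D → P P g
P P g $    x c x c g $  output P → x c
x c P g $  x c x c g $  match 'x'
c P g $    c x c g $    match 'c'
P g $      x c g $      output P → x c
x c g $    x c g $      match 'x'
c g $      c g $        match 'c'
g $        g $          match 'g'
$          $            accept

The string is accepted.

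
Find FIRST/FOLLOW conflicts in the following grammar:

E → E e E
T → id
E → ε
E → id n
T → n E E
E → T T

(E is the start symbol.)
Yes. E → E e E with FOLLOW(E) on { 'e', 'id', 'n' }; E → id n with FOLLOW(E) on { 'id' }; E → T T with FOLLOW(E) on { 'id', 'n' }

Nullable non-terminals: E.
FIRST sets used below: FIRST(E) = { 'e', 'id', 'n', ε }, FIRST(T) = { 'id', 'n' }

E: nullable alternative(s) E → ε; FOLLOW(E) = { $, 'e', 'id', 'n' }
  E → E e E: FIRST \ {ε} = { 'e', 'id', 'n' } — overlaps FOLLOW(E) on { 'e', 'id', 'n' }: CONFLICT
  E → ε: FIRST \ {ε} = { } — this is the only nullable alternative, skip
  E → id n: FIRST \ {ε} = { 'id' } — overlaps FOLLOW(E) on { 'id' }: CONFLICT
  E → T T: FIRST \ {ε} = { 'id', 'n' } — overlaps FOLLOW(E) on { 'id', 'n' }: CONFLICT

T has no nullable alternative, so no FIRST/FOLLOW check is needed there.

So the grammar has 3 FIRST/FOLLOW conflicts (marked CONFLICT above).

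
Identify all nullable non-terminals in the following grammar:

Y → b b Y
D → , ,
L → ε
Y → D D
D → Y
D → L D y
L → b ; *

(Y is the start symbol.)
{ 'L' }

ε-productions: L → ε
So L is immediately nullable.
No further non-terminal can be added: every production for the remaining non-terminals contains a terminal or a non-nullable non-terminal.
Nullable = { 'L' }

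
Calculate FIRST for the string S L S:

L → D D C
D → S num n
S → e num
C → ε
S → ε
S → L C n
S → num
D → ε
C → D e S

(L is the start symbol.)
FIRST sets of the non-terminals involved (from the grammar, by fixed-point iteration):
  FIRST(S) = { 'e', 'n', 'num', ε }
  FIRST(L) = { 'e', 'n', 'num', ε }

To compute FIRST(S L S), process the symbols left to right:
Symbol S is a non-terminal. Add FIRST(S) \ {ε} = { 'e', 'n', 'num' }
S is nullable (ε ∈ FIRST(S)), continue to the next symbol.
Symbol L is a non-terminal. Add FIRST(L) \ {ε} = { 'e', 'n', 'num' }
L is nullable (ε ∈ FIRST(L)), continue to the next symbol.
Symbol S is a non-terminal. Add FIRST(S) \ {ε} = { 'e', 'n', 'num' }
S is nullable (ε ∈ FIRST(S)), continue to the next symbol.
All symbols are nullable, so ε is in the result.
FIRST(S L S) = { 'e', 'n', 'num', ε }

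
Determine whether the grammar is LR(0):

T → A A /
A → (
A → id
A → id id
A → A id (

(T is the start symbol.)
A grammar is LR(0) if no state in the canonical LR(0) collection has:
  - both a shift item (dot before a terminal) and a complete item (shift-reduce conflict), or
  - two or more complete items (reduce-reduce conflict; the accept item [T' → T .] counts as a complete item here).

Augment with T' → T and build the canonical LR(0) collection (I0 = CLOSURE({[T' → . T]}), then GOTO on every symbol after a dot until no new states appear). It has 11 states:
  I0: { [A → . (], [A → . A id (], [A → . id id], [A → . id], [T → . A A /], [T' → . T] }  — shift
  I1: { [A → ( .] }  — reduce
  I2: { [A → . (], [A → . A id (], [A → . id id], [A → . id], [A → A . id (], [T → A . A /] }  — shift
  I3: { [T' → T .] }  — accept
  I4: { [A → id . id], [A → id .] }  — shift, reduce
  I5: { [A → id id .] }  — reduce
  I6: { [A → A . id (], [T → A A . /] }  — shift
  I7: { [A → A id . (], [A → id . id], [A → id .] }  — shift, reduce
  I8: { [A → A id ( .] }  — reduce
  I9: { [T → A A / .] }  — reduce
  I10: { [A → A id . (] }  — shift

Conflict in state I4:
  Shift-reduce conflict between [A → id .] and [A → id . id]
So the grammar is NOT LR(0).

Answer: No. Shift-reduce conflict between [A → id .] and [A → id . id]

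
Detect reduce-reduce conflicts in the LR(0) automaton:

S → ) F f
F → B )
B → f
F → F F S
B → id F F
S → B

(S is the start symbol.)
A reduce-reduce conflict occurs when an LR(0) state has two complete items [A → α .] and [B → β .] — both call for a reduction, and with no lookahead the parser cannot choose between them.

Augment with S' → S and build the canonical LR(0) collection (I0 = CLOSURE({[S' → . S]}), then GOTO on every symbol after a dot until no new states appear). It has 15 states:
  I0: { [B → . f], [B → . id F F], [S → . ) F f], [S → . B], [S' → . S] }  — shift
  I1: { [B → . f], [B → . id F F], [F → . B )], [F → . F F S], [S → ) . F f] }  — shift
  I2: { [S → B .] }  — reduce
  I3: { [S' → S .] }  — accept
  I4: { [B → f .] }  — reduce
  I5: { [B → . f], [B → . id F F], [B → id . F F], [F → . B )], [F → . F F S] }  — shift
  I6: { [F → B . )] }  — shift
  I7: { [B → . f], [B → . id F F], [B → id F . F], [F → . B )], [F → . F F S], [F → F . F S] }  — shift
  I8: { [B → . f], [B → . id F F], [B → id F F .], [F → . B )], [F → . F F S], [F → F . F S], [F → F F . S], [S → . ) F f], [S → . B] }  — shift, reduce
  I9: { [F → B . )], [S → B .] }  — shift, reduce
  I10: { [B → . f], [B → . id F F], [F → . B )], [F → . F F S], [F → F . F S], [F → F F . S], [S → . ) F f], [S → . B] }  — shift
  I11: { [F → F F S .] }  — reduce
  I12: { [F → B ) .] }  — reduce
  I13: { [B → . f], [B → . id F F], [F → . B )], [F → . F F S], [F → F . F S], [S → ) F . f] }  — shift
  I14: { [B → f .], [S → ) F f .] }  — 2 reduces

I14 contains complete items [B → f .], [S → ) F f .] — reduce-reduce conflict.

Answer: Yes — I14: [B → f .] vs [S → ) F f .]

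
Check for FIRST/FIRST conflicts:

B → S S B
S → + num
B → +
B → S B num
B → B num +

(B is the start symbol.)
Yes. B → S S B / B → '+' on { '+' }; B → S S B / B → S B num on { '+' }; B → S S B / B → B num '+' on { '+' }; B → '+' / B → S B num on { '+' }; B → '+' / B → B num '+' on { '+' }; B → S B num / B → B num '+' on { '+' }

A FIRST/FIRST conflict occurs when two productions N → α and N → β for the same non-terminal have FIRST(α) ∩ FIRST(β) ≠ ∅ (with ε ∈ FIRST of a nullable right-hand side, so two nullable alternatives also conflict).

FIRST sets of the non-terminals at (or reachable through a nullable prefix from) the front of some alternative:
  FIRST(S) = { '+' }
  FIRST(B) = { '+' }

Productions for B:
  B → S S B: FIRST = { '+' }
  B → +: FIRST = { '+' }
  B → S B num: FIRST = { '+' }
  B → B num +: FIRST = { '+' }
S has only one production, so no FIRST/FIRST conflict is possible there.

Conflict for B: B → S S B and B → +
  Overlap: { '+' }
Conflict for B: B → S S B and B → S B num
  Overlap: { '+' }
Conflict for B: B → S S B and B → B num +
  Overlap: { '+' }
Conflict for B: B → + and B → S B num
  Overlap: { '+' }
Conflict for B: B → + and B → B num +
  Overlap: { '+' }
Conflict for B: B → S B num and B → B num +
  Overlap: { '+' }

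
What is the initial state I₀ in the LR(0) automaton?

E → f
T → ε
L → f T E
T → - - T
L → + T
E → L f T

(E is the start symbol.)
First, augment the grammar with E' → E
I₀ = CLOSURE({ [E' → . E] }):
  [E' → . E] has the dot before E: add [E → . f], [E → . L f T]
  [E → . L f T] has the dot before L: add [L → . f T E], [L → . + T]
No further items can be added.

I₀ = { [E → . L f T], [E → . f], [E' → . E], [L → . + T], [L → . f T E] }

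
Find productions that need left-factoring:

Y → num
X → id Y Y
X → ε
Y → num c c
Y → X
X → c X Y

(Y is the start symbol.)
Yes, Y has productions with common prefix 'num'

Left-factoring is needed when two productions for the same non-terminal
share a common prefix on the right-hand side.

Productions for Y:
  Y → num
  Y → num c c
  Y → X
Productions for X:
  X → id Y Y
  X → ε
  X → c X Y

Found common prefix 'num' in productions for Y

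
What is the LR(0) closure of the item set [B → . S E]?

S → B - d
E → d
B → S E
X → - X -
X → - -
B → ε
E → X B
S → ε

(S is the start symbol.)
To compute CLOSURE, for each item [A → α.Bβ] where B is a non-terminal, add [B → .γ] for all productions B → γ; repeat for the newly added items until nothing changes.

Start with: [B → . S E]
  [B → . S E] has the dot before S: add [S → . B - d], [S → .]
  [S → . B - d] has the dot before B: add [B → .]
No further items can be added.

CLOSURE = { [B → . S E], [B → .], [S → . B - d], [S → .] }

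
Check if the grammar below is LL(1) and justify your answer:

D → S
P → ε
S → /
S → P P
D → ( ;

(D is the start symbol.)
Relevant sets:
  FIRST(S) = { '/', ε }
  FIRST(P) = { ε }
  FOLLOW(D) = { $ }
  FOLLOW(S) = { $ }

For D:
  PREDICT(D → S) = { $, '/' }
  PREDICT(D → '(' ';') = { '(' }
For S:
  PREDICT(S → '/') = { '/' }
  PREDICT(S → P P) = { $ }
P has a single production, so nothing to check there.

All predict sets are disjoint. The grammar IS LL(1).

Answer: Yes, the grammar is LL(1).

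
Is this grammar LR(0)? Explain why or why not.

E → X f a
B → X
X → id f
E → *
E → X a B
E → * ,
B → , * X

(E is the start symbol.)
A grammar is LR(0) if no state in the canonical LR(0) collection has:
  - both a shift item (dot before a terminal) and a complete item (shift-reduce conflict), or
  - two or more complete items (reduce-reduce conflict; the accept item [E' → E .] counts as a complete item here).

Augment with E' → E and build the canonical LR(0) collection (I0 = CLOSURE({[E' → . E]}), then GOTO on every symbol after a dot until no new states appear). It has 15 states:
  I0: { [E → . * ,], [E → . *], [E → . X a B], [E → . X f a], [E' → . E], [X → . id f] }  — shift
  I1: { [E → * . ,], [E → * .] }  — shift, reduce
  I2: { [E' → E .] }  — accept
  I3: { [E → X . a B], [E → X . f a] }  — shift
  I4: { [X → id . f] }  — shift
  I5: { [X → id f .] }  — reduce
  I6: { [B → . , * X], [B → . X], [E → X a . B], [X → . id f] }  — shift
  I7: { [E → X f . a] }  — shift
  I8: { [E → X f a .] }  — reduce
  I9: { [B → , . * X] }  — shift
  I10: { [E → X a B .] }  — reduce
  I11: { [B → X .] }  — reduce
  I12: { [B → , * . X], [X → . id f] }  — shift
  I13: { [B → , * X .] }  — reduce
  I14: { [E → * , .] }  — reduce

Conflict in state I1:
  Shift-reduce conflict between [E → * .] and [E → * . ,]
So the grammar is NOT LR(0).

Answer: No. Shift-reduce conflict between [E → * .] and [E → * . ,]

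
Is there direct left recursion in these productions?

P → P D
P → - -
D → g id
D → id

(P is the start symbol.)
Yes, P is left-recursive

P → P D: LEFT RECURSIVE (starts with P)
P → - -: starts with '-'
D → g id: starts with g
D → id: starts with id

The grammar has direct left recursion on: P.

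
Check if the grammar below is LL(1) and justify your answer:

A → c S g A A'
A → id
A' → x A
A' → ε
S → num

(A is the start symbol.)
Relevant sets:
  FOLLOW(A') = { $, 'x' }

For A:
  PREDICT(A → c S g A A') = { 'c' }
  PREDICT(A → id) = { 'id' }
For A':
  PREDICT(A' → x A) = { 'x' }
  PREDICT(A' → ε) = { $, 'x' }
S has a single production, so nothing to check there.

Conflict found: Predict set conflict for A': { 'x' }
The grammar is NOT LL(1).

Answer: No. Predict set conflict for A': { 'x' }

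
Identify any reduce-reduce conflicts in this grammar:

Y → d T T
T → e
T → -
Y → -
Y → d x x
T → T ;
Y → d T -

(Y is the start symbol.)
A reduce-reduce conflict occurs when an LR(0) state has two complete items [A → α .] and [B → β .] — both call for a reduction, and with no lookahead the parser cannot choose between them.

Augment with Y' → Y and build the canonical LR(0) collection (I0 = CLOSURE({[Y' → . Y]}), then GOTO on every symbol after a dot until no new states appear). It has 12 states:
  I0: { [Y → . -], [Y → . d T -], [Y → . d T T], [Y → . d x x], [Y' → . Y] }  — shift
  I1: { [Y → - .] }  — reduce
  I2: { [Y' → Y .] }  — accept
  I3: { [T → . -], [T → . T ;], [T → . e], [Y → d . T -], [Y → d . T T], [Y → d . x x] }  — shift
  I4: { [T → - .] }  — reduce
  I5: { [T → . -], [T → . T ;], [T → . e], [T → T . ;], [Y → d T . -], [Y → d T . T] }  — shift
  I6: { [T → e .] }  — reduce
  I7: { [Y → d x . x] }  — shift
  I8: { [Y → d x x .] }  — reduce
  I9: { [T → - .], [Y → d T - .] }  — 2 reduces
  I10: { [T → T ; .] }  — reduce
  I11: { [T → T . ;], [Y → d T T .] }  — shift, reduce

I9 contains complete items [T → - .], [Y → d T - .] — reduce-reduce conflict.

Answer: Yes — I9: [T → - .] vs [Y → d T - .]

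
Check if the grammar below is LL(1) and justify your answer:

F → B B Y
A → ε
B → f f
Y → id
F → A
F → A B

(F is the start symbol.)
A grammar is LL(1) if for each non-terminal N with multiple productions, the predict sets of those productions are pairwise disjoint, where PREDICT(N → α) = (FIRST(α) \ {ε}) ∪ (FOLLOW(N) if α ⇒* ε).

Relevant sets:
  FIRST(B) = { 'f' }
  FIRST(A) = { ε }
  FOLLOW(F) = { $ }

For F:
  PREDICT(F → B B Y) = { 'f' }
  PREDICT(F → A) = { $ }
  PREDICT(F → A B) = { 'f' }
A, B, Y have a single production, so nothing to check there.

Conflict found: Predict set conflict for F: { 'f' }
The grammar is NOT LL(1).

Answer: No. Predict set conflict for F: { 'f' }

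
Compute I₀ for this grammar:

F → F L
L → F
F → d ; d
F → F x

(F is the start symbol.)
First, augment the grammar with F' → F
I₀ = CLOSURE({ [F' → . F] }):
  [F' → . F] has the dot before F: add [F → . F L], [F → . d ; d], [F → . F x]
No further items can be added.

I₀ = { [F → . F L], [F → . F x], [F → . d ; d], [F' → . F] }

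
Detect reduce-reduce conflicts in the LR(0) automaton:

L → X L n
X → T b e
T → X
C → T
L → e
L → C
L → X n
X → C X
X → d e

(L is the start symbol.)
A reduce-reduce conflict occurs when an LR(0) state has two complete items [A → α .] and [B → β .] — both call for a reduction, and with no lookahead the parser cannot choose between them.

Augment with L' → L and build the canonical LR(0) collection (I0 = CLOSURE({[L' → . L]}), then GOTO on every symbol after a dot until no new states appear). It has 15 states:
  I0: { [C → . T], [L → . C], [L → . X L n], [L → . X n], [L → . e], [L' → . L], [T → . X], [X → . C X], [X → . T b e], [X → . d e] }  — shift
  I1: { [C → . T], [L → C .], [T → . X], [X → . C X], [X → . T b e], [X → . d e], [X → C . X] }  — shift, reduce
  I2: { [L' → L .] }  — accept
  I3: { [C → T .], [X → T . b e] }  — shift, reduce
  I4: { [C → . T], [L → . C], [L → . X L n], [L → . X n], [L → . e], [L → X . L n], [L → X . n], [T → . X], [T → X .], [X → . C X], [X → . T b e], [X → . d e] }  — shift, reduce
  I5: { [X → d . e] }  — shift
  I6: { [L → e .] }  — reduce
  I7: { [X → d e .] }  — reduce
  I8: { [L → X L . n] }  — shift
  I9: { [L → X n .] }  — reduce
  I10: { [L → X L n .] }  — reduce
  I11: { [X → T b . e] }  — shift
  I12: { [X → T b e .] }  — reduce
  I13: { [C → . T], [T → . X], [X → . C X], [X → . T b e], [X → . d e], [X → C . X] }  — shift
  I14: { [T → X .], [X → C X .] }  — 2 reduces

I14 contains complete items [T → X .], [X → C X .] — reduce-reduce conflict.

Answer: Yes — I14: [T → X .] vs [X → C X .]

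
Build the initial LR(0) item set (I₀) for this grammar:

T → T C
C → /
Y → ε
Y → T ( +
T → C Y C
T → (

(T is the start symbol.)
{ [C → . /], [T → . (], [T → . C Y C], [T → . T C], [T' → . T] }

First, augment the grammar with T' → T
I₀ = CLOSURE({ [T' → . T] }):
  [T' → . T] has the dot before T: add [T → . T C], [T → . C Y C], [T → . (]
  [T → . C Y C] has the dot before C: add [C → . /]
No further items can be added.

I₀ = { [C → . /], [T → . (], [T → . C Y C], [T → . T C], [T' → . T] }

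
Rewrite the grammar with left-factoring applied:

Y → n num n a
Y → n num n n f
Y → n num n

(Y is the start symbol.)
Y → n num n Y'
Y' → a
Y' → n f
Y' → ε

Left-factoring transforms A → αβ₁ | αβ₂ into A → αA' and A' → β₁ | β₂
(α is the longest common prefix among the alternatives). Repeat until
no nonterminal has two alternatives with a common prefix.

Round 1: Y has alternatives sharing prefix 'n num n'. Introduce Y': Y → n num n Y'
  Add: Y' → a
  Add: Y' → n f
  Add: Y' → ε

No remaining common prefixes — done.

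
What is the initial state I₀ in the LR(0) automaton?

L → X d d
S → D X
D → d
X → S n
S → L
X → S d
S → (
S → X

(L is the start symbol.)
First, augment the grammar with L' → L
I₀ = CLOSURE({ [L' → . L] }):
  [L' → . L] has the dot before L: add [L → . X d d]
  [L → . X d d] has the dot before X: add [X → . S n], [X → . S d]
  [X → . S n] has the dot before S: add [S → . D X], [S → . L], [S → . (], [S → . X]
  [S → . D X] has the dot before D: add [D → . d]
No further items can be added.

I₀ = { [D → . d], [L → . X d d], [L' → . L], [S → . (], [S → . D X], [S → . L], [S → . X], [X → . S d], [X → . S n] }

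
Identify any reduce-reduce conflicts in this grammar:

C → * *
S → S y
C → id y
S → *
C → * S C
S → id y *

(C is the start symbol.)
Yes — I5: [C → * * .] vs [S → * .]

Augment with C' → C and build the canonical LR(0) collection (I0 = CLOSURE({[C' → . C]}), then GOTO on every symbol after a dot until no new states appear). It has 12 states:
  I0: { [C → . * *], [C → . * S C], [C → . id y], [C' → . C] }  — shift
  I1: { [C → * . *], [C → * . S C], [S → . *], [S → . S y], [S → . id y *] }  — shift
  I2: { [C' → C .] }  — accept
  I3: { [C → id . y] }  — shift
  I4: { [C → id y .] }  — reduce
  I5: { [C → * * .], [S → * .] }  — 2 reduces
  I6: { [C → * S . C], [C → . * *], [C → . * S C], [C → . id y], [S → S . y] }  — shift
  I7: { [S → id . y *] }  — shift
  I8: { [S → id y . *] }  — shift
  I9: { [S → id y * .] }  — reduce
  I10: { [C → * S C .] }  — reduce
  I11: { [S → S y .] }  — reduce

I5 contains complete items [C → * * .], [S → * .] — reduce-reduce conflict.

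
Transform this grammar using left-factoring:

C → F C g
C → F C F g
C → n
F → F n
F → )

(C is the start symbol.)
Left-factoring transforms A → αβ₁ | αβ₂ into A → αA' and A' → β₁ | β₂
(α is the longest common prefix among the alternatives). Repeat until
no nonterminal has two alternatives with a common prefix.

Round 1: C has alternatives sharing prefix 'F C'. Introduce C': C → F C C'
  Add: C' → g
  Add: C' → F g

No remaining common prefixes — done.

Resulting grammar:
C → F C C'
C' → g
C' → F g
C → n
F → F n
F → )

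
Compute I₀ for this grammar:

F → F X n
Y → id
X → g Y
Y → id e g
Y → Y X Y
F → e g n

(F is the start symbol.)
First, augment the grammar with F' → F
I₀ = CLOSURE({ [F' → . F] }):
  [F' → . F] has the dot before F: add [F → . F X n], [F → . e g n]
No further items can be added.

I₀ = { [F → . F X n], [F → . e g n], [F' → . F] }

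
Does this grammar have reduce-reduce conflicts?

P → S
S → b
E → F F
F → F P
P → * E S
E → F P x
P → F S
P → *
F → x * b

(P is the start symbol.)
A reduce-reduce conflict occurs when an LR(0) state has two complete items [A → α .] and [B → β .] — both call for a reduction, and with no lookahead the parser cannot choose between them.

Augment with P' → P and build the canonical LR(0) collection (I0 = CLOSURE({[P' → . P]}), then GOTO on every symbol after a dot until no new states appear). It has 17 states:
  I0: { [F → . F P], [F → . x * b], [P → . * E S], [P → . *], [P → . F S], [P → . S], [P' → . P], [S → . b] }  — shift
  I1: { [E → . F F], [E → . F P x], [F → . F P], [F → . x * b], [P → * . E S], [P → * .] }  — shift, reduce
  I2: { [F → . F P], [F → . x * b], [F → F . P], [P → . * E S], [P → . *], [P → . F S], [P → . S], [P → F . S], [S → . b] }  — shift
  I3: { [P' → P .] }  — accept
  I4: { [P → S .] }  — reduce
  I5: { [S → b .] }  — reduce
  I6: { [F → x . * b] }  — shift
  I7: { [F → x * . b] }  — shift
  I8: { [F → x * b .] }  — reduce
  I9: { [F → F P .] }  — reduce
  I10: { [P → F S .], [P → S .] }  — 2 reduces
  I11: { [P → * E . S], [S → . b] }  — shift
  I12: { [E → F . F], [E → F . P x], [F → . F P], [F → . x * b], [F → F . P], [P → . * E S], [P → . *], [P → . F S], [P → . S], [S → . b] }  — shift
  I13: { [E → F F .], [F → . F P], [F → . x * b], [F → F . P], [P → . * E S], [P → . *], [P → . F S], [P → . S], [P → F . S], [S → . b] }  — shift, reduce
  I14: { [E → F P . x], [F → F P .] }  — shift, reduce
  I15: { [E → F P x .] }  — reduce
  I16: { [P → * E S .] }  — reduce

I10 contains complete items [P → F S .], [P → S .] — reduce-reduce conflict.

Answer: Yes — I10: [P → F S .] vs [P → S .]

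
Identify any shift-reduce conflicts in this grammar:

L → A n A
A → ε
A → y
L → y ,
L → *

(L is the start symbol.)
Yes — I0: [A → .] vs [A → . y]; I4: [A → y .] vs [L → y . ,]; I6: [A → .] vs [A → . y]

A shift-reduce conflict occurs when an LR(0) state has both:
  - a complete (reduce) item [A → α .] (dot at the end), and
  - a shift item [B → β . c γ] (dot before a terminal).

Augment with L' → L and build the canonical LR(0) collection (I0 = CLOSURE({[L' → . L]}), then GOTO on every symbol after a dot until no new states appear). It has 9 states:
  I0: { [A → . y], [A → .], [L → . *], [L → . A n A], [L → . y ,], [L' → . L] }  — shift, reduce
  I1: { [L → * .] }  — reduce
  I2: { [L → A . n A] }  — shift
  I3: { [L' → L .] }  — accept
  I4: { [A → y .], [L → y . ,] }  — shift, reduce
  I5: { [L → y , .] }  — reduce
  I6: { [A → . y], [A → .], [L → A n . A] }  — shift, reduce
  I7: { [L → A n A .] }  — reduce
  I8: { [A → y .] }  — reduce

I0 contains reduce item [A → .] and shift items [A → . y], [L → . *], [L → . y ,] — shift-reduce conflict.
I4 contains reduce item [A → y .] and shift item [L → y . ,] — shift-reduce conflict.
I6 contains reduce item [A → .] and shift item [A → . y] — shift-reduce conflict.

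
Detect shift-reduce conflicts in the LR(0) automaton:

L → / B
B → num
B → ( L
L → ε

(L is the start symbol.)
A shift-reduce conflict occurs when an LR(0) state has both:
  - a complete (reduce) item [A → α .] (dot at the end), and
  - a shift item [B → β . c γ] (dot before a terminal).

Augment with L' → L and build the canonical LR(0) collection (I0 = CLOSURE({[L' → . L]}), then GOTO on every symbol after a dot until no new states appear). It has 7 states:
  I0: { [L → . / B], [L → .], [L' → . L] }  — shift, reduce
  I1: { [B → . ( L], [B → . num], [L → / . B] }  — shift
  I2: { [L' → L .] }  — accept
  I3: { [B → ( . L], [L → . / B], [L → .] }  — shift, reduce
  I4: { [L → / B .] }  — reduce
  I5: { [B → num .] }  — reduce
  I6: { [B → ( L .] }  — reduce

I0 contains reduce item [L → .] and shift item [L → . / B] — shift-reduce conflict.
I3 contains reduce item [L → .] and shift item [L → . / B] — shift-reduce conflict.

Answer: Yes — I0: [L → .] vs [L → . / B]; I3: [L → .] vs [L → . / B]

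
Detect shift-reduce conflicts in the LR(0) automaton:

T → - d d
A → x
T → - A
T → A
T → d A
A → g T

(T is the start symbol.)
No shift-reduce conflicts

Augment with T' → T and build the canonical LR(0) collection (I0 = CLOSURE({[T' → . T]}), then GOTO on every symbol after a dot until no new states appear). It has 12 states:
  I0: { [A → . g T], [A → . x], [T → . - A], [T → . - d d], [T → . A], [T → . d A], [T' → . T] }  — shift
  I1: { [A → . g T], [A → . x], [T → - . A], [T → - . d d] }  — shift
  I2: { [T → A .] }  — reduce
  I3: { [T' → T .] }  — accept
  I4: { [A → . g T], [A → . x], [T → d . A] }  — shift
  I5: { [A → . g T], [A → . x], [A → g . T], [T → . - A], [T → . - d d], [T → . A], [T → . d A] }  — shift
  I6: { [A → x .] }  — reduce
  I7: { [A → g T .] }  — reduce
  I8: { [T → d A .] }  — reduce
  I9: { [T → - A .] }  — reduce
  I10: { [T → - d . d] }  — shift
  I11: { [T → - d d .] }  — reduce

No state contains both a complete item and a shift item.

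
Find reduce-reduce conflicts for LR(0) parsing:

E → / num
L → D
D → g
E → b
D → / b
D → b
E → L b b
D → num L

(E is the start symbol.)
A reduce-reduce conflict occurs when an LR(0) state has two complete items [A → α .] and [B → β .] — both call for a reduction, and with no lookahead the parser cannot choose between them.

Augment with E' → E and build the canonical LR(0) collection (I0 = CLOSURE({[E' → . E]}), then GOTO on every symbol after a dot until no new states appear). It has 15 states:
  I0: { [D → . / b], [D → . b], [D → . g], [D → . num L], [E → . / num], [E → . L b b], [E → . b], [E' → . E], [L → . D] }  — shift
  I1: { [D → / . b], [E → / . num] }  — shift
  I2: { [L → D .] }  — reduce
  I3: { [E' → E .] }  — accept
  I4: { [E → L . b b] }  — shift
  I5: { [D → b .], [E → b .] }  — 2 reduces
  I6: { [D → g .] }  — reduce
  I7: { [D → . / b], [D → . b], [D → . g], [D → . num L], [D → num . L], [L → . D] }  — shift
  I8: { [D → / . b] }  — shift
  I9: { [D → num L .] }  — reduce
  I10: { [D → b .] }  — reduce
  I11: { [D → / b .] }  — reduce
  I12: { [E → L b . b] }  — shift
  I13: { [E → L b b .] }  — reduce
  I14: { [E → / num .] }  — reduce

I5 contains complete items [D → b .], [E → b .] — reduce-reduce conflict.

Answer: Yes — I5: [D → b .] vs [E → b .]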